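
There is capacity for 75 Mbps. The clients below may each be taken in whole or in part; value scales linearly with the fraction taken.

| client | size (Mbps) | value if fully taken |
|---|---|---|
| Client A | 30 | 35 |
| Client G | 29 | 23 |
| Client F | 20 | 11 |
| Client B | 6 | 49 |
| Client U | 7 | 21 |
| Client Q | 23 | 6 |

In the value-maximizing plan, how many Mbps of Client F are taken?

3

Sort by value density: Client B 49/6≈8.17, Client U 21/7≈3, Client A 35/30≈1.17, Client G 23/29≈0.793, Client F 11/20≈0.55, Client Q 6/23≈0.261.
Client B: take in full, 6 Mbps for value 49 — 69 left.
Take all of Client U (7 Mbps, value 21) — 62 Mbps left.
Client A: take in full, 30 Mbps for value 35 — 32 left.
Client G: take in full, 29 Mbps for value 23 — 3 left.
3 Mbps left: a 3/20 share of Client F gives 11×3/20 = 1.65.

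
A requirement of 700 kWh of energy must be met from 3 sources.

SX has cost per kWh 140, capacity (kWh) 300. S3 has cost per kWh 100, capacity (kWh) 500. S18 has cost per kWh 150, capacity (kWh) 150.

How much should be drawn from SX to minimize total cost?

200

Use sources in increasing cost order.
Take 500 from S3 at 100 → need 200 more.
SX at 140: take 200 of its 300 → requirement met.
S18: unused.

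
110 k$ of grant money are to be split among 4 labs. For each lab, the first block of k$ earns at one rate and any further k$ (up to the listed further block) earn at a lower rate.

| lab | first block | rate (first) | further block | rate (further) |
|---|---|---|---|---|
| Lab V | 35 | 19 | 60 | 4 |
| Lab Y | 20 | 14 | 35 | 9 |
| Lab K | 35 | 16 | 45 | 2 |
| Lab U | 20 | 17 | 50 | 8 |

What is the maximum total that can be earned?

Rank every tier by rate: Lab V/tier1 19 > Lab U/tier1 17 > Lab K/tier1 16 > Lab Y/tier1 14 > Lab Y/tier2 9 > Lab U/tier2 8 > Lab V/tier2 4 > Lab K/tier2 2.
Fill Lab V tier1 block (35 at 19) ; 75 left.
Lab U/tier1 (17): +20 ; 55 left.
Lab K tier1 at 16: fill all 35 ; 20 left.
Lab Y tier1 at 14: fill all 20 ; 0 left.
Total = 19×35 + 17×20 + 16×35 + 14×20 = 1845.

1845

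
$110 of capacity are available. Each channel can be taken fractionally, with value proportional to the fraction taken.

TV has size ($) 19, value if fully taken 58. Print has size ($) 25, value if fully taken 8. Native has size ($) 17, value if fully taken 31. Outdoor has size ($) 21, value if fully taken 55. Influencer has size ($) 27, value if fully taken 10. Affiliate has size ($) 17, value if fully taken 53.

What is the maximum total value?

209.88

Rank by value-to-size ratio: Affiliate 53/17≈3.12, TV 58/19≈3.05, Outdoor 55/21≈2.62, Native 31/17≈1.82, Influencer 10/27≈0.37, Print 8/25≈0.32.
All 17 $ of Affiliate fit (value 53) ; 93 remain.
Take all of TV (19 $, value 58) ; 74 $ left.
All 21 $ of Outdoor fit (value 55) ; 53 remain.
Native: take in full, 17 $ for value 31 ; 36 left.
Take all of Influencer (27 $, value 10) ; 9 $ left.
Only 9 $ remain; take 9/25 of Print for value 8×9/25 = 2.88.
Total value = 209.88.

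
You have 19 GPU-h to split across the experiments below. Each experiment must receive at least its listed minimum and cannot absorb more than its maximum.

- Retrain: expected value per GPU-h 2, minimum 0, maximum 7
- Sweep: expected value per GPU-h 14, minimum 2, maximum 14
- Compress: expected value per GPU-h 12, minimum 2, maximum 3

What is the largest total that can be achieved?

Meeting every minimum uses 0+2+2 = 4 GPU-h, leaving 15.
Order the experiments by expected value per GPU-h: Sweep 14 > Compress 12 > Retrain 2.
Sweep takes 12 more to reach its cap of 14 → 3 left.
Compress: +1 to 3 (cap) → 2 left.
Retrain has room for 7 more but only 2 remain, so it gets 2.
Total = 2×2 + 14×14 + 12×3 = 236.

236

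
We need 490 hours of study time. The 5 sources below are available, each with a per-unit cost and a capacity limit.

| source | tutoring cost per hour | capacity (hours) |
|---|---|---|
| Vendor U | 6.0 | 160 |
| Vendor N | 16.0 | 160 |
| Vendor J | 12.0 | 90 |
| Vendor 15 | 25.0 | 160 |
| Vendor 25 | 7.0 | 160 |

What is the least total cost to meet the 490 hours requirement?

Use sources in increasing cost order.
Vendor U at 6.0: take all 160 hours ; 330 still needed.
Vendor 25 (7.0): use full 160 ; 170 hours to go.
Vendor J at 12.0: take all 90 hours ; 80 still needed.
Vendor N at 16.0: take 80 of its 160 ; requirement met.
Vendor 15: unused.
Cost = 160×6.0 + 160×7.0 + 90×12.0 + 80×16.0 = 4440.

4440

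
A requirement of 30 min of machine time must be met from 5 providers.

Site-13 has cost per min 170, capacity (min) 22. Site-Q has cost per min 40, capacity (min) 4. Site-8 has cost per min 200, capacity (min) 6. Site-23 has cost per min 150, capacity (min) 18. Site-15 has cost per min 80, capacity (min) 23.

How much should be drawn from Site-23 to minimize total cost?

Fill from the cheapest provider first.
Site-Q (40): use full 4 → 26 min to go.
Take 23 from Site-15 at 80 → need 3 more.
Take 3 from Site-23 at 150 to finish.
Site-13, Site-8: unused.

3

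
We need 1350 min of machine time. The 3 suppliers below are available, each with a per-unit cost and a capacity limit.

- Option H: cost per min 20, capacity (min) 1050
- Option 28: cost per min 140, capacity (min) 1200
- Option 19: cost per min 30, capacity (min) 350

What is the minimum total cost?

30000

Use suppliers in increasing cost order.
Take 1050 from Option H at 20 → need 300 more.
Option 19 at 30: take 300 of its 350 → requirement met.
Option 28: unused.
Cost = 1050×20 + 300×30 = 30000.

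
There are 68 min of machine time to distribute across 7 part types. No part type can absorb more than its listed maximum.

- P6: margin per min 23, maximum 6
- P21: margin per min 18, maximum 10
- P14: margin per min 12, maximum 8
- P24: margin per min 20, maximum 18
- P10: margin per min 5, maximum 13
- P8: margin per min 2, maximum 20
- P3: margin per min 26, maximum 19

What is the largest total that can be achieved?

1303

Rank by margin per min: P3 26 > P6 23 > P24 20 > P21 18 > P14 12 > P10 5 > P8 2.
P3: +19 to 19 (cap) → 49 left.
P6: +6 to 6 (cap) → 43 left.
P24: +18 to 18 (cap) → 25 left.
P21 takes 10 to reach its cap of 10 → 15 left.
P14 takes 8 to reach its cap of 8 → 7 left.
Only 7 left; P10 takes them to reach 7.
Total = 23×6 + 18×10 + 12×8 + 20×18 + 5×7 + 26×19 = 1303.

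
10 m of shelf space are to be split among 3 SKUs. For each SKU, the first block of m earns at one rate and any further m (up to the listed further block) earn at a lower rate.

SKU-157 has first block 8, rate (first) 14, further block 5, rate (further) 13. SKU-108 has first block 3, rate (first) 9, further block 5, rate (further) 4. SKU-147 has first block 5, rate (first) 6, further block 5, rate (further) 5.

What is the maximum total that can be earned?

138

Rank every tier by rate: SKU-157/tier1 14 > SKU-157/tier2 13 > SKU-108/tier1 9 > SKU-147/tier1 6 > SKU-147/tier2 5 > SKU-108/tier2 4.
SKU-157/tier1 (14): +8 — 2 left.
SKU-157/tier2: +2 of 5 at 13; pool empty.
Total = 14×8 + 13×2 = 138.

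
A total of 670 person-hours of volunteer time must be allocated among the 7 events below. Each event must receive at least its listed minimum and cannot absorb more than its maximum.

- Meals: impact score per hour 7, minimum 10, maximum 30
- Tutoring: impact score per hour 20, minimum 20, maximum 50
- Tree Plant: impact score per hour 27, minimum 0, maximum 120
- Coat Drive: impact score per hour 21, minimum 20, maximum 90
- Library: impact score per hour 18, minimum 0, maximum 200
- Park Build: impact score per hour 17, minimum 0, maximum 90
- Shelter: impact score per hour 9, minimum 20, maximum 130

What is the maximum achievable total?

Meeting every minimum uses 10+20+0+20+0+0+20 = 70 person-hours, leaving 600.
Order the events by impact score per hour: Tree Plant 27 > Coat Drive 21 > Tutoring 20 > Library 18 > Park Build 17 > Shelter 9 > Meals 7.
Give Tree Plant 120 more to hit its cap of 120 → 480 left.
Coat Drive takes 70 more to reach its cap of 90 → 410 left.
Tutoring takes 30 more to reach its cap of 50 → 380 left.
Library: +200 to 200 (cap) → 180 left.
Give Park Build 90 more to hit its cap of 90 → 90 left.
Shelter: +90 (room for 110) → 110. Pool exhausted.
Total = 7×10 + 20×50 + 27×120 + 21×90 + 18×200 + 17×90 + 9×110 = 12320.

12320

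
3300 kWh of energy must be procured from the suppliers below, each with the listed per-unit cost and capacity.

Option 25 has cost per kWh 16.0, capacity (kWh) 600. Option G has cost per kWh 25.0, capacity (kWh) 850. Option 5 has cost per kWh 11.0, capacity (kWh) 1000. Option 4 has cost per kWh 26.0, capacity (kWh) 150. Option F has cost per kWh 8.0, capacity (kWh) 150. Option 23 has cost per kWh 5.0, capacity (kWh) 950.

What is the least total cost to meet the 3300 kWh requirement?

41550

Use suppliers in increasing cost order.
Option 23 (5.0): use full 950 — 2350 kWh to go.
Option F (8.0): use full 150 — 2200 kWh to go.
Take 1000 from Option 5 at 11.0 — need 1200 more.
Option 25 (16.0): use full 600 — 600 kWh to go.
Take 600 from Option G at 25.0 to finish.
Option 4: unused.
Cost = 950×5.0 + 150×8.0 + 1000×11.0 + 600×16.0 + 600×25.0 = 41550.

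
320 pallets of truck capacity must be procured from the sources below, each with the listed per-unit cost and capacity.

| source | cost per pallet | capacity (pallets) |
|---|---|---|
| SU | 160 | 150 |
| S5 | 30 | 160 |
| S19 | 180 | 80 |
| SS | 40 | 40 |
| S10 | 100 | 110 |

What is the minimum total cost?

19000

Use sources in increasing cost order.
S5 (30): use full 160 ; 160 pallets to go.
SS (40): use full 40 ; 120 pallets to go.
S10 at 100: take all 110 pallets ; 10 still needed.
SU (160): take the remaining 10 ; done.
S19: unused.
Cost = 160×30 + 40×40 + 110×100 + 10×160 = 19000.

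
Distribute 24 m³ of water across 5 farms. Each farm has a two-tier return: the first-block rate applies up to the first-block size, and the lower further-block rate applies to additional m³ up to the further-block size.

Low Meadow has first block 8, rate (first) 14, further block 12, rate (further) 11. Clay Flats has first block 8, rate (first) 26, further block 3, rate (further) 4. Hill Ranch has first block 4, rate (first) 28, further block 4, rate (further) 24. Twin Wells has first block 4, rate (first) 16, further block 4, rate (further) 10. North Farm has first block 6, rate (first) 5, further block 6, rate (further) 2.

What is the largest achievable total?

536

Order all 10 blocks by rate: Hill Ranch/T1 28 > Clay Flats/T1 26 > Hill Ranch/T2 24 > Twin Wells/T1 16 > Low Meadow/T1 14 > Low Meadow/T2 11 > Twin Wells/T2 10 > North Farm/T1 5 > Clay Flats/T2 4 > North Farm/T2 2.
Fill Hill Ranch T1 block (4 at 28) — 20 left.
Clay Flats T1 at 26: fill all 8 — 12 left.
Fill Hill Ranch T2 block (4 at 24) — 8 left.
Twin Wells T1 at 16: fill all 4 — 4 left.
4 remain; put them into Low Meadow T1 at 14.
Total = 28×4 + 26×8 + 24×4 + 16×4 + 14×4 = 536.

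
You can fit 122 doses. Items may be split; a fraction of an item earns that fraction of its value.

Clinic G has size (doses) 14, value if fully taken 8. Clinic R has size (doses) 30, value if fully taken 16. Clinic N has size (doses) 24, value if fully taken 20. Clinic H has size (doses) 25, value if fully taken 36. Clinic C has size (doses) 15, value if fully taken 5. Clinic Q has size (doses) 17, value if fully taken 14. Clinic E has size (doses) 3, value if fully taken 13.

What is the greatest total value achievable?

Rank by value-to-size ratio: Clinic E 13/3≈4.33, Clinic H 36/25≈1.44, Clinic N 20/24≈0.833, Clinic Q 14/17≈0.824, Clinic G 8/14≈0.571, Clinic R 16/30≈0.533, Clinic C 5/15≈0.333.
Take all of Clinic E (3 doses, value 13) ; 119 doses left.
Take all of Clinic H (25 doses, value 36) ; 94 doses left.
Take all of Clinic N (24 doses, value 20) ; 70 doses left.
Take all of Clinic Q (17 doses, value 14) ; 53 doses left.
Clinic G: take in full, 14 doses for value 8 ; 39 left.
Take all of Clinic R (30 doses, value 16) ; 9 doses left.
Fill the last 9 doses with part of Clinic C: 9/15 of it earns 3.
Total value = 110.

110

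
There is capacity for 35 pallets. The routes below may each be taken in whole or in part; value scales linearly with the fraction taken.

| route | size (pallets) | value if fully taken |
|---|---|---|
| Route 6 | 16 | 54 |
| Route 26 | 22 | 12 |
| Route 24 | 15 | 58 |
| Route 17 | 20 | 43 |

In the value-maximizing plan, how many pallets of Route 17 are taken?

4

Rank by value-to-size ratio: Route 24 58/15≈3.87, Route 6 54/16≈3.38, Route 17 43/20≈2.15, Route 26 12/22≈0.545.
All 15 pallets of Route 24 fit (value 58) → 20 remain.
Take all of Route 6 (16 pallets, value 54) → 4 pallets left.
Only 4 pallets remain; take 4/20 of Route 17 for value 43×4/20 = 8.6.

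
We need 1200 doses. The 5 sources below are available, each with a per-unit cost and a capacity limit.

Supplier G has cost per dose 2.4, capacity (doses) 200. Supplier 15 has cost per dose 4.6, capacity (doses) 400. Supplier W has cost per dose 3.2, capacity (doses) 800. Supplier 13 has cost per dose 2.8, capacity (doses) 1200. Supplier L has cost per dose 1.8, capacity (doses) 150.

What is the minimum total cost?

3130

Fill from the cheapest source first.
Supplier L at 1.8: take all 150 doses ; 1050 still needed.
Supplier G (2.4): use full 200 ; 850 doses to go.
Take 850 from Supplier 13 at 2.8 to finish.
Supplier W, Supplier 15: unused.
Cost = 150×1.8 + 200×2.4 + 850×2.8 = 3130.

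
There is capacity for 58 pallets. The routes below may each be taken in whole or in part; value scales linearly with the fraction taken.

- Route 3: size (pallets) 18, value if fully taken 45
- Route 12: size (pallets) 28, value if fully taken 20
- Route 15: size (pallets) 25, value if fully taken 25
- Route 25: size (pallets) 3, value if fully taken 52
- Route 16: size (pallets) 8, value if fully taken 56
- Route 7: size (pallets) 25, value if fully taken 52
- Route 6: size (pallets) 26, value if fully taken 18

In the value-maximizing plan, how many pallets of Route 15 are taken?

Sort by value density: Route 25 52/3≈17.3, Route 16 56/8≈7, Route 3 45/18≈2.5, Route 7 52/25≈2.08, Route 15 25/25≈1, Route 12 20/28≈0.714, Route 6 18/26≈0.692.
All 3 pallets of Route 25 fit (value 52) ; 55 remain.
Take all of Route 16 (8 pallets, value 56) ; 47 pallets left.
Take all of Route 3 (18 pallets, value 45) ; 29 pallets left.
All 25 pallets of Route 7 fit (value 52) ; 4 remain.
Only 4 pallets remain; take 4/25 of Route 15 for value 25×4/25 = 4.

4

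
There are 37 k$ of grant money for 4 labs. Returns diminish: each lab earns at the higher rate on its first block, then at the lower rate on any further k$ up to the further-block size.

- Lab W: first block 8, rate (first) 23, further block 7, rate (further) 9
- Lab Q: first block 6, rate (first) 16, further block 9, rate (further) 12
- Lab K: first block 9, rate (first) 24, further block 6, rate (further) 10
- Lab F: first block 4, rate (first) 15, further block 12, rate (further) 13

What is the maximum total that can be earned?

686

Rank every tier by rate: Lab K/tier1 24 > Lab W/tier1 23 > Lab Q/tier1 16 > Lab F/tier1 15 > Lab F/tier2 13 > Lab Q/tier2 12 > Lab K/tier2 10 > Lab W/tier2 9.
Lab K tier1 at 24: fill all 9 → 28 left.
Fill Lab W tier1 block (8 at 23) → 20 left.
Lab Q/tier1 (16): +6 → 14 left.
Lab F/tier1 (15): +4 → 10 left.
10 remain; put them into Lab F tier2 at 13.
Total = 24×9 + 23×8 + 16×6 + 15×4 + 13×10 = 686.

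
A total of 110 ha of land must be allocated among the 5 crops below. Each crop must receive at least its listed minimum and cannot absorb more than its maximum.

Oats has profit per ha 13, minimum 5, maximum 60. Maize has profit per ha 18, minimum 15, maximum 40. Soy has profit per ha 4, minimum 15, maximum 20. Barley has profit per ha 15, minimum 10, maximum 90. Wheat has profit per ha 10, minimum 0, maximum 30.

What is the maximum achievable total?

Meeting every minimum uses 5+15+15+10+0 = 45 ha, leaving 65.
Order the crops by profit per ha: Maize 18 > Barley 15 > Oats 13 > Wheat 10 > Soy 4.
Give Maize 25 more to hit its cap of 40 — 40 left.
Only 40 left; Barley takes them to reach 50.
Total = 13×5 + 18×40 + 4×15 + 15×50 = 1595.

1595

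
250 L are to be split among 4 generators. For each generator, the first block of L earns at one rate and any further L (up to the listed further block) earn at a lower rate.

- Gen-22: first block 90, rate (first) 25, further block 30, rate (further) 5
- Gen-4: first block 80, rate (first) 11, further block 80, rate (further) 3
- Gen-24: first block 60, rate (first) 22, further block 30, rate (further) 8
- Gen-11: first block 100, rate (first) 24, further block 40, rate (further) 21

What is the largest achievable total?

Rank every tier by rate: Gen-22/tier1 25 > Gen-11/tier1 24 > Gen-24/tier1 22 > Gen-11/tier2 21 > Gen-4/tier1 11 > Gen-24/tier2 8 > Gen-22/tier2 5 > Gen-4/tier2 3.
Fill Gen-22 tier1 block (90 at 25) — 160 left.
Fill Gen-11 tier1 block (100 at 24) — 60 left.
Gen-24/tier1 (22): +60 — 0 left.
Total = 25×90 + 24×100 + 22×60 = 5970.

5970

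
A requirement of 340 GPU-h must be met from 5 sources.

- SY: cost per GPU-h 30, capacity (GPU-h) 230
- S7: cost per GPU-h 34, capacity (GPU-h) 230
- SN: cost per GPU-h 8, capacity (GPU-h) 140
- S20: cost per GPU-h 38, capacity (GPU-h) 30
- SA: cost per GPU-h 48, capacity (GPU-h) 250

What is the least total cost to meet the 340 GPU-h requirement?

Cheapest first:
SN (8): use full 140 — 200 GPU-h to go.
SY (30): take the remaining 200 — done.
S7, S20, SA: unused.
Cost = 140×8 + 200×30 = 7120.

7120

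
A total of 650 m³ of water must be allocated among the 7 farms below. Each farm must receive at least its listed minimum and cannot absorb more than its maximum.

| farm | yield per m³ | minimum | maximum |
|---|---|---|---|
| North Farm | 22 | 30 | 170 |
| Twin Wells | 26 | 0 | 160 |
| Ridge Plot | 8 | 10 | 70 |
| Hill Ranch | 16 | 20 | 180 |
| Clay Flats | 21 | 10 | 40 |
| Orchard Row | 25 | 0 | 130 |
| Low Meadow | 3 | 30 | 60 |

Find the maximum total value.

13920

Meeting every minimum uses 30+0+10+20+10+0+30 = 100 m³, leaving 550.
Highest yield per m³ first: Twin Wells 26 > Orchard Row 25 > North Farm 22 > Clay Flats 21 > Hill Ranch 16 > Ridge Plot 8 > Low Meadow 3.
Twin Wells takes 160 more to reach its cap of 160 — 390 left.
Give Orchard Row 130 more to hit its cap of 130 — 260 left.
North Farm: +140 to 170 (cap) — 120 left.
Give Clay Flats 30 more to hit its cap of 40 — 90 left.
Hill Ranch has room for 160 more but only 90 remain, so it gets 110.
Total = 22×170 + 26×160 + 8×10 + 16×110 + 21×40 + 25×130 + 3×30 = 13920.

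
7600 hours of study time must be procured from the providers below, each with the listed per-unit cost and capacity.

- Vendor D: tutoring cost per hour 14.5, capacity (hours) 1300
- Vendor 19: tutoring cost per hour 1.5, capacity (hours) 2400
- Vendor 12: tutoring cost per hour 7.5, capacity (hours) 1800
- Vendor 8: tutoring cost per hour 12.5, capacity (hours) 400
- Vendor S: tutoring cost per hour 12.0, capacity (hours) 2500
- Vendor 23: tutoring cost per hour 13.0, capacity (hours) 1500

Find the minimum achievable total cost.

58600

Cheapest first:
Take 2400 from Vendor 19 at 1.5 ; need 5200 more.
Vendor 12 (7.5): use full 1800 ; 3400 hours to go.
Take 2500 from Vendor S at 12.0 ; need 900 more.
Vendor 8 at 12.5: take all 400 hours ; 500 still needed.
Vendor 23 at 13.0: take 500 of its 1500 ; requirement met.
Vendor D: unused.
Cost = 2400×1.5 + 1800×7.5 + 2500×12.0 + 400×12.5 + 500×13.0 = 58600.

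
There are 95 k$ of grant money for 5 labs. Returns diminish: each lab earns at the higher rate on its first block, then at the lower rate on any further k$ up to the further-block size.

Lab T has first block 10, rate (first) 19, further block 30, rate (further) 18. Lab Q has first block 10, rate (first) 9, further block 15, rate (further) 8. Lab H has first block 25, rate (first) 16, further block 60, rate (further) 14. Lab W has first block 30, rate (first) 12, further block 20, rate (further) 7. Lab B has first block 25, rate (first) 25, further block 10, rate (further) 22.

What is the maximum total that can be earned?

Order all 10 blocks by rate: Lab B/tier1 25 > Lab B/tier2 22 > Lab T/tier1 19 > Lab T/tier2 18 > Lab H/tier1 16 > Lab H/tier2 14 > Lab W/tier1 12 > Lab Q/tier1 9 > Lab Q/tier2 8 > Lab W/tier2 7.
Fill Lab B tier1 block (25 at 25) — 70 left.
Fill Lab B tier2 block (10 at 22) — 60 left.
Lab T/tier1 (19): +10 — 50 left.
Fill Lab T tier2 block (30 at 18) — 20 left.
20 remain; put them into Lab H tier1 at 16.
Total = 25×25 + 22×10 + 19×10 + 18×30 + 16×20 = 1895.

1895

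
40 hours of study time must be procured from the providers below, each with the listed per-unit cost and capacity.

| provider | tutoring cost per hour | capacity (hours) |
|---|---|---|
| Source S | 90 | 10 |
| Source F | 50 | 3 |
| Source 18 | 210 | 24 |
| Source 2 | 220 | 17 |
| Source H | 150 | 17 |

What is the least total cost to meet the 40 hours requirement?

5700

Fill from the cheapest provider first.
Take 3 from Source F at 50 ; need 37 more.
Take 10 from Source S at 90 ; need 27 more.
Source H at 150: take all 17 hours ; 10 still needed.
Source 18 (210): take the remaining 10 ; done.
Source 2: unused.
Cost = 3×50 + 10×90 + 17×150 + 10×210 = 5700.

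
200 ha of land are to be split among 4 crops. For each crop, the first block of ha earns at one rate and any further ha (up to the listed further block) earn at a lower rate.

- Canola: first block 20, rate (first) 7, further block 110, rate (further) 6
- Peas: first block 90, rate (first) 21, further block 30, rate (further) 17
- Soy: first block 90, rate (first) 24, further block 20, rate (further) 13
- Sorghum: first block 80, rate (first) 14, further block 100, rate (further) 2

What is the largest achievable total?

Treat each block as its own option and order by rate: Soy/T1 24 > Peas/T1 21 > Peas/T2 17 > Sorghum/T1 14 > Soy/T2 13 > Canola/T1 7 > Canola/T2 6 > Sorghum/T2 2.
Soy T1 at 24: fill all 90 ; 110 left.
Peas/T1 (21): +90 ; 20 left.
Peas/T2: +20 of 30 at 17; pool empty.
Total = 24×90 + 21×90 + 17×20 = 4390.

4390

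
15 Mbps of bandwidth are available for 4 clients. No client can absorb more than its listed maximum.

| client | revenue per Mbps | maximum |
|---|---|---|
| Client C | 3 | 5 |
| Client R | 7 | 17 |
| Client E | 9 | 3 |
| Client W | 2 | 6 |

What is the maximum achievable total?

Rank by revenue per Mbps: Client E 9 > Client R 7 > Client C 3 > Client W 2.
Client E takes 3 to reach its cap of 3 → 12 left.
Client R: +12 (room for 17) → 12. Pool exhausted.
Total = 7×12 + 9×3 = 111.

111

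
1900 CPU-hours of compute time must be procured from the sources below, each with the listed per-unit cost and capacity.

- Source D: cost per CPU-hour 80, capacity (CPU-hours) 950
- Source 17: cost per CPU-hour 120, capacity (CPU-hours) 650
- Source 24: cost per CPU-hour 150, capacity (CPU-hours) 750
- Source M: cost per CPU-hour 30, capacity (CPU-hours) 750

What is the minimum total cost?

Use sources in increasing cost order.
Source M at 30: take all 750 CPU-hours → 1150 still needed.
Take 950 from Source D at 80 → need 200 more.
Source 17 (120): take the remaining 200 → done.
Source 24: unused.
Cost = 750×30 + 950×80 + 200×120 = 122500.

122500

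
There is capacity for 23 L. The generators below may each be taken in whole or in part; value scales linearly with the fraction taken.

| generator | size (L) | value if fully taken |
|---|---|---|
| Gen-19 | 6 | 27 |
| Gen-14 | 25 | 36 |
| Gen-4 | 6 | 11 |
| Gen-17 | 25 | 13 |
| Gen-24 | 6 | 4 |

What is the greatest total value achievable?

Sort by value density: Gen-19 27/6≈4.5, Gen-4 11/6≈1.83, Gen-14 36/25≈1.44, Gen-24 4/6≈0.667, Gen-17 13/25≈0.52.
Take all of Gen-19 (6 L, value 27) → 17 L left.
Gen-4: take in full, 6 L for value 11 → 11 left.
11 L left: a 11/25 share of Gen-14 gives 36×11/25 = 15.84.
Total value = 53.84.

53.84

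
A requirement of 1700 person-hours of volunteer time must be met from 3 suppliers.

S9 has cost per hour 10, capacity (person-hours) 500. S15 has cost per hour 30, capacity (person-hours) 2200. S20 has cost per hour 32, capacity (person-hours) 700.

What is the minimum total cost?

41000

Fill from the cheapest supplier first.
Take 500 from S9 at 10 → need 1200 more.
S15 (30): take the remaining 1200 → done.
S20: unused.
Cost = 500×10 + 1200×30 = 41000.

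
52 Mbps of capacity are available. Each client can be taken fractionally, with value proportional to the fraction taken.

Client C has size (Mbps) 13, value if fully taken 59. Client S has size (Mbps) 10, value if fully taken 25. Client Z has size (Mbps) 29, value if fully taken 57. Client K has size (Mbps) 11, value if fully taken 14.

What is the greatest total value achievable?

Rank by value-to-size ratio: Client C 59/13≈4.54, Client S 25/10≈2.5, Client Z 57/29≈1.97, Client K 14/11≈1.27.
All 13 Mbps of Client C fit (value 59) — 39 remain.
All 10 Mbps of Client S fit (value 25) — 29 remain.
Take all of Client Z (29 Mbps, value 57) — 0 Mbps left.
Total value = 141.

141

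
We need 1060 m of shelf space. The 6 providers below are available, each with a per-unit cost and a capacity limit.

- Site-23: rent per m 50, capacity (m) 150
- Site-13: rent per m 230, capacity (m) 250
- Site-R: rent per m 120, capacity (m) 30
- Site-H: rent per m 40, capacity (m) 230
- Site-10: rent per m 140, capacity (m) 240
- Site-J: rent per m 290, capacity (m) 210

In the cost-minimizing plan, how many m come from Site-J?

Fill from the cheapest provider first.
Site-H at 40: take all 230 m ; 830 still needed.
Site-23 (50): use full 150 ; 680 m to go.
Site-R (120): use full 30 ; 650 m to go.
Take 240 from Site-10 at 140 ; need 410 more.
Take 250 from Site-13 at 230 ; need 160 more.
Take 160 from Site-J at 290 to finish.

160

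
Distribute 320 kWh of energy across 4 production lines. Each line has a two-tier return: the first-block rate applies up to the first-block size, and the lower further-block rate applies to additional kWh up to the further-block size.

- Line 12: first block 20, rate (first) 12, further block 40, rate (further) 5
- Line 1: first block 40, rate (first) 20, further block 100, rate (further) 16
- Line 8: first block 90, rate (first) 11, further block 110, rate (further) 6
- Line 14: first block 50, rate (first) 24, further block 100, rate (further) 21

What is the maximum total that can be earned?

Rank every tier by rate: Line 14/tier1 24 > Line 14/tier2 21 > Line 1/tier1 20 > Line 1/tier2 16 > Line 12/tier1 12 > Line 8/tier1 11 > Line 8/tier2 6 > Line 12/tier2 5.
Line 14 tier1 at 24: fill all 50 → 270 left.
Line 14 tier2 at 21: fill all 100 → 170 left.
Line 1/tier1 (20): +40 → 130 left.
Fill Line 1 tier2 block (100 at 16) → 30 left.
Line 12/tier1 (12): +20 → 10 left.
Line 8/tier1: +10 of 90 at 11; pool empty.
Total = 24×50 + 21×100 + 20×40 + 16×100 + 12×20 + 11×10 = 6050.

6050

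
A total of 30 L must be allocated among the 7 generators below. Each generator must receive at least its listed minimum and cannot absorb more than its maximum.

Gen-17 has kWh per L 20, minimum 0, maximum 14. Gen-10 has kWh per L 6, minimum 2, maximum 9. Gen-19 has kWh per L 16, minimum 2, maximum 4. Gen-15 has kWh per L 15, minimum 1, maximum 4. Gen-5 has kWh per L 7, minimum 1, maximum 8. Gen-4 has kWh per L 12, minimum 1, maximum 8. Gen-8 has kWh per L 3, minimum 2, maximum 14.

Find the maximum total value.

Meeting every minimum uses 0+2+2+1+1+1+2 = 9 L, leaving 21.
Rank by kWh per L: Gen-17 20 > Gen-19 16 > Gen-15 15 > Gen-4 12 > Gen-5 7 > Gen-10 6 > Gen-8 3.
Gen-17 takes 14 more to reach its cap of 14 → 7 left.
Gen-19: +2 to 4 (cap) → 5 left.
Gen-15 takes 3 more to reach its cap of 4 → 2 left.
Gen-4: +2 (room for 7) → 3. Pool exhausted.
Total = 20×14 + 6×2 + 16×4 + 15×4 + 7×1 + 12×3 + 3×2 = 465.

465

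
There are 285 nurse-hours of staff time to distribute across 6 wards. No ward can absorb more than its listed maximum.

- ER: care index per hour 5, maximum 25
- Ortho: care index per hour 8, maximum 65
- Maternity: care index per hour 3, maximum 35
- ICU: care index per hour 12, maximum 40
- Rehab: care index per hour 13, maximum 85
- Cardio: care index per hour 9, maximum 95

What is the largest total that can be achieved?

Rank by care index per hour: Rehab 13 > ICU 12 > Cardio 9 > Ortho 8 > ER 5 > Maternity 3.
Rehab: +85 to 85 (cap) → 200 left.
ICU: +40 to 40 (cap) → 160 left.
Cardio takes 95 to reach its cap of 95 → 65 left.
Ortho: +65 to 65 (cap) → 0 left.
Total = 8×65 + 12×40 + 13×85 + 9×95 = 2960.

2960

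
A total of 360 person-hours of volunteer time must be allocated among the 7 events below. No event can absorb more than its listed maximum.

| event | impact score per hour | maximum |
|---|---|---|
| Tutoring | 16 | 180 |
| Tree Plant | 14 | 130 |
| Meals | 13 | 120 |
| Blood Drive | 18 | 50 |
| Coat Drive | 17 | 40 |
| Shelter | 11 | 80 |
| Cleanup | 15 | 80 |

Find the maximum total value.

Highest impact score per hour first: Blood Drive 18 > Coat Drive 17 > Tutoring 16 > Cleanup 15 > Tree Plant 14 > Meals 13 > Shelter 11.
Blood Drive takes 50 to reach its cap of 50 ; 310 left.
Coat Drive: +40 to 40 (cap) ; 270 left.
Tutoring: +180 to 180 (cap) ; 90 left.
Give Cleanup 80 to hit its cap of 80 ; 10 left.
Only 10 left; Tree Plant takes them to reach 10.
Total = 16×180 + 14×10 + 18×50 + 17×40 + 15×80 = 5800.

5800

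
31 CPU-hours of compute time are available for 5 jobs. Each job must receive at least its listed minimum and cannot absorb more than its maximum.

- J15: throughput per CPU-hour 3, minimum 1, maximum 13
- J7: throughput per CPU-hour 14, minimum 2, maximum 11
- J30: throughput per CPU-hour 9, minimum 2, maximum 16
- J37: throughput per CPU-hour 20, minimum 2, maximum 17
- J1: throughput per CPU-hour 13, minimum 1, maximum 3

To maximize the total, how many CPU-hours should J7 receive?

10

Meeting every minimum uses 1+2+2+2+1 = 8 CPU-hours, leaving 23.
Rank by throughput per CPU-hour: J37 20 > J7 14 > J1 13 > J30 9 > J15 3.
Give J37 15 more to hit its cap of 17 → 8 left.
J7 has room for 9 more but only 8 remain, so it gets 10.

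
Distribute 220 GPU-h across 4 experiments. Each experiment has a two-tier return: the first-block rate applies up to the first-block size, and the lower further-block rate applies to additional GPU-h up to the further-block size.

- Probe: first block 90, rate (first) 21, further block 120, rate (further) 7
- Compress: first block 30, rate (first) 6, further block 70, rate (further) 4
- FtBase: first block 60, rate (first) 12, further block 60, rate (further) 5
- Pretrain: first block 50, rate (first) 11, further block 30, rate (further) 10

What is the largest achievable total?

Order all 8 blocks by rate: Probe/first 21 > FtBase/first 12 > Pretrain/first 11 > Pretrain/second 10 > Probe/second 7 > Compress/first 6 > FtBase/second 5 > Compress/second 4.
Fill Probe first block (90 at 21) ; 130 left.
FtBase first at 12: fill all 60 ; 70 left.
Pretrain first at 11: fill all 50 ; 20 left.
Pretrain/second: +20 of 30 at 10; pool empty.
Total = 21×90 + 12×60 + 11×50 + 10×20 = 3360.

3360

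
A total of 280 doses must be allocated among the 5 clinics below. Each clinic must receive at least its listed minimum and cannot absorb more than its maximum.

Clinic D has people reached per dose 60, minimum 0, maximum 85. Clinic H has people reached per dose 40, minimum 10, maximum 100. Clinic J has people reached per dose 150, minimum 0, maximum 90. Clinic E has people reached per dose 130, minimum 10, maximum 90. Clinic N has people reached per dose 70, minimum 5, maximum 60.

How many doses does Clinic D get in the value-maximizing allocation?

Meeting every minimum uses 0+10+0+10+5 = 25 doses, leaving 255.
Highest people reached per dose first: Clinic J 150 > Clinic E 130 > Clinic N 70 > Clinic D 60 > Clinic H 40.
Clinic J takes 90 more to reach its cap of 90 → 165 left.
Clinic E: +80 to 90 (cap) → 85 left.
Give Clinic N 55 more to hit its cap of 60 → 30 left.
Clinic D: +30 (room for 85) → 30. Pool exhausted.

30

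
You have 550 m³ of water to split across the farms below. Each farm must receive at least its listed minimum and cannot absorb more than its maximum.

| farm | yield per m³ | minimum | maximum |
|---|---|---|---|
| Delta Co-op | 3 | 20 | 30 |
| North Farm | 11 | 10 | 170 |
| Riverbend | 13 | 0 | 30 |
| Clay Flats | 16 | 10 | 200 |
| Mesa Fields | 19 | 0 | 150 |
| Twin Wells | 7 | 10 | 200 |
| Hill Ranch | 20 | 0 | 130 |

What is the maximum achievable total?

Meeting every minimum uses 20+10+0+10+0+10+0 = 50 m³, leaving 500.
Highest yield per m³ first: Hill Ranch 20 > Mesa Fields 19 > Clay Flats 16 > Riverbend 13 > North Farm 11 > Twin Wells 7 > Delta Co-op 3.
Hill Ranch takes 130 more to reach its cap of 130 ; 370 left.
Mesa Fields: +150 to 150 (cap) ; 220 left.
Clay Flats takes 190 more to reach its cap of 200 ; 30 left.
Riverbend: +30 to 30 (cap) ; 0 left.
Total = 3×20 + 11×10 + 13×30 + 16×200 + 19×150 + 7×10 + 20×130 = 9280.

9280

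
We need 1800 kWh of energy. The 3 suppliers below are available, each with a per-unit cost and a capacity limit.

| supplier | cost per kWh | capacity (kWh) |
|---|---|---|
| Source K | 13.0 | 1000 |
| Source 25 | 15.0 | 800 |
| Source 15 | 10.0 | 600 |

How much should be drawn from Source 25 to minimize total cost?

200

Fill from the cheapest supplier first.
Take 600 from Source 15 at 10.0 → need 1200 more.
Source K at 13.0: take all 1000 kWh → 200 still needed.
Take 200 from Source 25 at 15.0 to finish.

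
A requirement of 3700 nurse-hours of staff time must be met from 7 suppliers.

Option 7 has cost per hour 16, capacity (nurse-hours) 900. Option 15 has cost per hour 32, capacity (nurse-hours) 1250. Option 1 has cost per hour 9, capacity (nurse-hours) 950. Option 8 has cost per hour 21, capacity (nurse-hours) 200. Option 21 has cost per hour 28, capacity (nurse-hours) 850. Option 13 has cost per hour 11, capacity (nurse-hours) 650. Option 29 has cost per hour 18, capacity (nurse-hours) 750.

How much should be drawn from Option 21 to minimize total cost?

Cheapest first:
Take 950 from Option 1 at 9 → need 2750 more.
Option 13 at 11: take all 650 nurse-hours → 2100 still needed.
Take 900 from Option 7 at 16 → need 1200 more.
Option 29 (18): use full 750 → 450 nurse-hours to go.
Option 8 at 21: take all 200 nurse-hours → 250 still needed.
Take 250 from Option 21 at 28 to finish.
Option 15: unused.

250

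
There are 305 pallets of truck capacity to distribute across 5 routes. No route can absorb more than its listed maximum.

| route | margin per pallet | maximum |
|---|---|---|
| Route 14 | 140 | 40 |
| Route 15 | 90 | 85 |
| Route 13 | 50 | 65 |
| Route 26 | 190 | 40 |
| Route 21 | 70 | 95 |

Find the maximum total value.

29750

Highest margin per pallet first: Route 26 190 > Route 14 140 > Route 15 90 > Route 21 70 > Route 13 50.
Give Route 26 40 to hit its cap of 40 → 265 left.
Route 14: +40 to 40 (cap) → 225 left.
Route 15: +85 to 85 (cap) → 140 left.
Give Route 21 95 to hit its cap of 95 → 45 left.
Only 45 left; Route 13 takes them to reach 45.
Total = 140×40 + 90×85 + 50×45 + 190×40 + 70×95 = 29750.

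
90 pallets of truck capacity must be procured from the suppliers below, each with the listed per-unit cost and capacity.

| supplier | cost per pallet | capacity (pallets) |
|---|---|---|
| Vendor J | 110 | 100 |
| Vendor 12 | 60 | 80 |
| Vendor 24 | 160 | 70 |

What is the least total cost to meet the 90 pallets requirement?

5900

Cheapest first:
Vendor 12 at 60: take all 80 pallets — 10 still needed.
Take 10 from Vendor J at 110 to finish.
Vendor 24: unused.
Cost = 80×60 + 10×110 = 5900.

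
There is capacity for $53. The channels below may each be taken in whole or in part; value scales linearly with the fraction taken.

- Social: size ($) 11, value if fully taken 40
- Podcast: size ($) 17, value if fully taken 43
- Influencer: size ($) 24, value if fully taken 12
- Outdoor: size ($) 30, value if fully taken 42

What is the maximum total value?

118

Sort by value density: Social 40/11≈3.64, Podcast 43/17≈2.53, Outdoor 42/30≈1.4, Influencer 12/24≈0.5.
Take all of Social (11 $, value 40) ; 42 $ left.
All 17 $ of Podcast fit (value 43) ; 25 remain.
Fill the last 25 $ with part of Outdoor: 25/30 of it earns 35.
Total value = 118.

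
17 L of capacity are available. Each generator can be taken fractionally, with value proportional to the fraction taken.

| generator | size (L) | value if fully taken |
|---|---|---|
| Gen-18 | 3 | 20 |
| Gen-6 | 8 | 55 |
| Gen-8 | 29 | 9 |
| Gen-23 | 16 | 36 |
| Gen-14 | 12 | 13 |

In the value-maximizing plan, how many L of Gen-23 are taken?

6

Sort by value density: Gen-6 55/8≈6.88, Gen-18 20/3≈6.67, Gen-23 36/16≈2.25, Gen-14 13/12≈1.08, Gen-8 9/29≈0.31.
Gen-6: take in full, 8 L for value 55 ; 9 left.
Gen-18: take in full, 3 L for value 20 ; 6 left.
Only 6 L remain; take 6/16 of Gen-23 for value 36×6/16 = 13.5.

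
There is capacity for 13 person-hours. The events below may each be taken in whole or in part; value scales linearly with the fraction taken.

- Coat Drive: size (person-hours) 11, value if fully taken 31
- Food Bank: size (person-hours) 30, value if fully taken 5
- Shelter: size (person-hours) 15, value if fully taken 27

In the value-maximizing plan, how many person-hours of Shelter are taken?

2

Sort by value density: Coat Drive 31/11≈2.82, Shelter 27/15≈1.8, Food Bank 5/30≈0.167.
Coat Drive: take in full, 11 person-hours for value 31 ; 2 left.
Fill the last 2 person-hours with part of Shelter: 2/15 of it earns 3.6.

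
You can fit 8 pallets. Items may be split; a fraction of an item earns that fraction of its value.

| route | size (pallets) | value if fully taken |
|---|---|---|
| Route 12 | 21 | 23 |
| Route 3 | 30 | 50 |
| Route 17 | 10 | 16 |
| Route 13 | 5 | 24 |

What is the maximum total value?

29

Rank by value-to-size ratio: Route 13 24/5≈4.8, Route 3 50/30≈1.67, Route 17 16/10≈1.6, Route 12 23/21≈1.1.
Route 13: take in full, 5 pallets for value 24 — 3 left.
Only 3 pallets remain; take 3/30 of Route 3 for value 50×3/30 = 5.
Total value = 29.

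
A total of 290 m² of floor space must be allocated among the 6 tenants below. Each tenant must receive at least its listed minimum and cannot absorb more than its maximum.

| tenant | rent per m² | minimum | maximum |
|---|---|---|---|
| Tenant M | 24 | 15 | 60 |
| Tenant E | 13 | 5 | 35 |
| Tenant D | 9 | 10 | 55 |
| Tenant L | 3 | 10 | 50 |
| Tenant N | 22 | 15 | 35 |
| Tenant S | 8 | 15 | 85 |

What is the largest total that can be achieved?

3900

Meeting every minimum uses 15+5+10+10+15+15 = 70 m², leaving 220.
Order the tenants by rent per m²: Tenant M 24 > Tenant N 22 > Tenant E 13 > Tenant D 9 > Tenant S 8 > Tenant L 3.
Give Tenant M 45 more to hit its cap of 60 → 175 left.
Tenant N takes 20 more to reach its cap of 35 → 155 left.
Tenant E: +30 to 35 (cap) → 125 left.
Give Tenant D 45 more to hit its cap of 55 → 80 left.
Give Tenant S 70 more to hit its cap of 85 → 10 left.
Tenant L: +10 (room for 40) → 20. Pool exhausted.
Total = 24×60 + 13×35 + 9×55 + 3×20 + 22×35 + 8×85 = 3900.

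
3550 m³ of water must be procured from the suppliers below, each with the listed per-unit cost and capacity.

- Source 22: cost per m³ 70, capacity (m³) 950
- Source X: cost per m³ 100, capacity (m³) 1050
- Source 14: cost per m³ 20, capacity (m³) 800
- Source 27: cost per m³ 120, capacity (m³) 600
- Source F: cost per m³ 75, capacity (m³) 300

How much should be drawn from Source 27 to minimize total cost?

Fill from the cheapest supplier first.
Source 14 (20): use full 800 — 2750 m³ to go.
Take 950 from Source 22 at 70 — need 1800 more.
Take 300 from Source F at 75 — need 1500 more.
Take 1050 from Source X at 100 — need 450 more.
Source 27 at 120: take 450 of its 600 — requirement met.

450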